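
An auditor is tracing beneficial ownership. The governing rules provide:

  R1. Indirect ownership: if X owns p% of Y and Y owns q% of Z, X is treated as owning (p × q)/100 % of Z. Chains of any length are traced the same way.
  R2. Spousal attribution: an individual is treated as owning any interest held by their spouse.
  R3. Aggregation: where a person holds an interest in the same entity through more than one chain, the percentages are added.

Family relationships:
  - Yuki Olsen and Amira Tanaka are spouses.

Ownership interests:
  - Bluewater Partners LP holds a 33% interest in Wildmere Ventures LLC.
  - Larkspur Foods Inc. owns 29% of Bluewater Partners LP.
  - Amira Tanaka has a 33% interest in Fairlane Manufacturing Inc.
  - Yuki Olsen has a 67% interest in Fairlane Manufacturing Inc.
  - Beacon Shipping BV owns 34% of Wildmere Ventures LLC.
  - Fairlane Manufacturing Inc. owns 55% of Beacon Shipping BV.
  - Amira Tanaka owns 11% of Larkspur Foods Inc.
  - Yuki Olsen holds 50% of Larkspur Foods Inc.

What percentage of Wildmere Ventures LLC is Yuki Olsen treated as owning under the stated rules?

By spousal attribution (R2), Yuki Olsen is treated as also owning Amira Tanaka's interest in Fairlane Manufacturing Inc, giving 67% + 33% = 100%.
By spousal attribution (R2), Yuki Olsen is treated as also owning Amira Tanaka's interest in Larkspur Foods Inc, giving 50% + 11% = 61%.
Chain via Fairlane Manufacturing Inc. → Beacon Shipping BV (R1): 100% × 55% × 34% = 18.7% of Wildmere Ventures LLC.
Chain via Larkspur Foods Inc. → Bluewater Partners LP (R1): 61% × 29% × 33% = 5.8377% of Wildmere Ventures LLC.
Aggregating (R3): 18.7% + 5.8377% = 24.5377%.

24.5377%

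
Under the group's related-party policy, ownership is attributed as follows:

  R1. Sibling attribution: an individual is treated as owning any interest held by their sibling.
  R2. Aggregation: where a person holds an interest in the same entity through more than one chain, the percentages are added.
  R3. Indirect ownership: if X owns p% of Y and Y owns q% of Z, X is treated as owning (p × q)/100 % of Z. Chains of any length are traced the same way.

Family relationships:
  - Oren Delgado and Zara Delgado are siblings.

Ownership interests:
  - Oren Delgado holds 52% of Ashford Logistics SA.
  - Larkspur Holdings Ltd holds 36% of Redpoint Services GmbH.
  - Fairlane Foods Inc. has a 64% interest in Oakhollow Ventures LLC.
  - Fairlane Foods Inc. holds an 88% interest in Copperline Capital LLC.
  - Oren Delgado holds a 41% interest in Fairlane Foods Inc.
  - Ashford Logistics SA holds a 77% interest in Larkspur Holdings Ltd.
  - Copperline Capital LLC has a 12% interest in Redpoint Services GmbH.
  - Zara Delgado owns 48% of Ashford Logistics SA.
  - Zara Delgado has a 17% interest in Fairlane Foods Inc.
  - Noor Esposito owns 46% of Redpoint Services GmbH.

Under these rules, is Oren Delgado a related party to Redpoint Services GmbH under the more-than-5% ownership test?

By sibling attribution (R1), Oren Delgado is treated as also owning Zara Delgado's interest in Ashford Logistics SA, giving 52% + 48% = 100%.
By sibling attribution (R1), Oren Delgado is treated as also owning Zara Delgado's interest in Fairlane Foods Inc, giving 41% + 17% = 58%.
Chain via Ashford Logistics SA → Larkspur Holdings Ltd (R3): 100% × 77% × 36% = 27.72% of Redpoint Services GmbH.
Chain via Fairlane Foods Inc. → Copperline Capital LLC (R3): 58% × 88% × 12% = 6.1248% of Redpoint Services GmbH.
Aggregating (R2): 27.72% + 6.1248% = 33.8448%.
33.8448% exceeds the 5% threshold, so Oren is a related party to Redpoint Services GmbH.

Yes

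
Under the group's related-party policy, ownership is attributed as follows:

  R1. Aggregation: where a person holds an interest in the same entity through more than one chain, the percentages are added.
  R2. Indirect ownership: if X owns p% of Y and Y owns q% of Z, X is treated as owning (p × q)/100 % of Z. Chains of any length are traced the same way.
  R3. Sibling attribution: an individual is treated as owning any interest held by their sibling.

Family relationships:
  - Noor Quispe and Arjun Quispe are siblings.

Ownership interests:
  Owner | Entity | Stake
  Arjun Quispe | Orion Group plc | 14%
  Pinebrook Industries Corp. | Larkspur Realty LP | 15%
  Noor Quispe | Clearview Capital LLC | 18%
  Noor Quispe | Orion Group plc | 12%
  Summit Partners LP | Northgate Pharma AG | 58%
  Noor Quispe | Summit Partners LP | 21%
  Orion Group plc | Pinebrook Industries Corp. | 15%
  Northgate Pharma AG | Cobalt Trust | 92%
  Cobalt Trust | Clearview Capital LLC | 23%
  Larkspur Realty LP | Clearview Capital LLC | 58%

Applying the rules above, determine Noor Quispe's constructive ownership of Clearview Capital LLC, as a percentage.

20.916588%

By sibling attribution (R3), Noor Quispe is treated as also owning Arjun Quispe's interest in Orion Group plc, giving 12% + 14% = 26%.
Chain via Summit Partners LP → Northgate Pharma AG → Cobalt Trust (R2): 21% × 58% × 92% × 23% = 2.577288% of Clearview Capital LLC.
Chain via Orion Group plc → Pinebrook Industries Corp. → Larkspur Realty LP (R2): 26% × 15% × 15% × 58% = 0.3393% of Clearview Capital LLC.
Direct interest in Clearview Capital LLC: 18%.
Aggregating (R1): 2.577288% + 0.3393% + 18% = 20.916588%.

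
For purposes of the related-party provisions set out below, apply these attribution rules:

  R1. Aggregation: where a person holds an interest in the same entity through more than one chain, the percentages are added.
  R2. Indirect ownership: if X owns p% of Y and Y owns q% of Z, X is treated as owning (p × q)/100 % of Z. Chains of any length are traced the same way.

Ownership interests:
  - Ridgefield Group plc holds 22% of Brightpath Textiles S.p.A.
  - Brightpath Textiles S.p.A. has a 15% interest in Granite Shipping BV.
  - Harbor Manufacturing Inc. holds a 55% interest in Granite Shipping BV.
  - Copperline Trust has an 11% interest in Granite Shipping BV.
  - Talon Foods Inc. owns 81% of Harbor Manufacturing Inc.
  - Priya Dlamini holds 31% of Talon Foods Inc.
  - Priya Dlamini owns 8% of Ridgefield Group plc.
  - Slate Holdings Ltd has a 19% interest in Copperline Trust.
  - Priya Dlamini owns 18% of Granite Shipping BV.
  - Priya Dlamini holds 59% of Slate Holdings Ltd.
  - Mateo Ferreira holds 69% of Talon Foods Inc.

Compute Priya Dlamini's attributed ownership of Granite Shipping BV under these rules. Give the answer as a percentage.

Chain via Slate Holdings Ltd → Copperline Trust (R2): 59% × 19% × 11% = 1.2331% of Granite Shipping BV.
Chain via Talon Foods Inc. → Harbor Manufacturing Inc. (R2): 31% × 81% × 55% = 13.8105% of Granite Shipping BV.
Chain via Ridgefield Group plc → Brightpath Textiles S.p.A. (R2): 8% × 22% × 15% = 0.264% of Granite Shipping BV.
Direct interest in Granite Shipping BV: 18%.
Aggregating (R1): 1.2331% + 13.8105% + 0.264% + 18% = 33.3076%.

33.3076%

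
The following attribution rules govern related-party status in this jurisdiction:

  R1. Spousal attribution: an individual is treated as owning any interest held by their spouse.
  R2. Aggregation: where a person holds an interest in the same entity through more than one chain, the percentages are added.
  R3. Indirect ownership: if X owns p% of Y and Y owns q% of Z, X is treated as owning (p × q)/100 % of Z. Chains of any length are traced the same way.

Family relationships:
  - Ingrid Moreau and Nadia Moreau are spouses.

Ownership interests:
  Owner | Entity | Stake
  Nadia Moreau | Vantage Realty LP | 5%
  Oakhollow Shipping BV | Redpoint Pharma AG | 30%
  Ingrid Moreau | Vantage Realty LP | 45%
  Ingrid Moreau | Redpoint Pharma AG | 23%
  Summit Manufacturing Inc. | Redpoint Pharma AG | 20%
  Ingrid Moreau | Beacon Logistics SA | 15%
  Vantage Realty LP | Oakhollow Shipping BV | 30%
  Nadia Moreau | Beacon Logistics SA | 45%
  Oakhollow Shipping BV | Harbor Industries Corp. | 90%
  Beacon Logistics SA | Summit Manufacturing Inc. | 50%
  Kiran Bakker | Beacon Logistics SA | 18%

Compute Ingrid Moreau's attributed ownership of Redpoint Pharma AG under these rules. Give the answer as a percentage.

33.5%

By spousal attribution (R1), Ingrid Moreau is treated as also owning Nadia Moreau's interest in Vantage Realty LP, giving 45% + 5% = 50%.
By spousal attribution (R1), Ingrid Moreau is treated as also owning Nadia Moreau's interest in Beacon Logistics SA, giving 15% + 45% = 60%.
Chain via Vantage Realty LP → Oakhollow Shipping BV (R3): 50% × 30% × 30% = 4.5% of Redpoint Pharma AG.
Chain via Beacon Logistics SA → Summit Manufacturing Inc. (R3): 60% × 50% × 20% = 6% of Redpoint Pharma AG.
Direct interest in Redpoint Pharma AG: 23%.
Aggregating (R2): 4.5% + 6% + 23% = 33.5%.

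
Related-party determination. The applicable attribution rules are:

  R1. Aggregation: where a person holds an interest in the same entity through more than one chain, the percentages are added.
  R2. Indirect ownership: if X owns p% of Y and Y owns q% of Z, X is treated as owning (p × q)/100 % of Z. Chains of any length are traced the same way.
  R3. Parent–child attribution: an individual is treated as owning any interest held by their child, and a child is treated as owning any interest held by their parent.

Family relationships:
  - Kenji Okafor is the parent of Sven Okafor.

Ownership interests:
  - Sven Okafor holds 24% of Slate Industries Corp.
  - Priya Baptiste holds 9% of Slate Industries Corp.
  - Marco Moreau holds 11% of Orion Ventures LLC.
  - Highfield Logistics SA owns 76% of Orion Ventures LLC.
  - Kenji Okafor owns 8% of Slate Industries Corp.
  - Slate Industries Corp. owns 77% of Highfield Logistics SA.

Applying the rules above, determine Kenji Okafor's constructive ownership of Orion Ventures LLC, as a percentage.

By parent–child attribution (R3), Kenji Okafor is treated as also owning Sven Okafor's interest in Slate Industries Corp, giving 8% + 24% = 32%.
Chain via Slate Industries Corp. → Highfield Logistics SA (R2): 32% × 77% × 76% = 18.7264% of Orion Ventures LLC.

18.7264%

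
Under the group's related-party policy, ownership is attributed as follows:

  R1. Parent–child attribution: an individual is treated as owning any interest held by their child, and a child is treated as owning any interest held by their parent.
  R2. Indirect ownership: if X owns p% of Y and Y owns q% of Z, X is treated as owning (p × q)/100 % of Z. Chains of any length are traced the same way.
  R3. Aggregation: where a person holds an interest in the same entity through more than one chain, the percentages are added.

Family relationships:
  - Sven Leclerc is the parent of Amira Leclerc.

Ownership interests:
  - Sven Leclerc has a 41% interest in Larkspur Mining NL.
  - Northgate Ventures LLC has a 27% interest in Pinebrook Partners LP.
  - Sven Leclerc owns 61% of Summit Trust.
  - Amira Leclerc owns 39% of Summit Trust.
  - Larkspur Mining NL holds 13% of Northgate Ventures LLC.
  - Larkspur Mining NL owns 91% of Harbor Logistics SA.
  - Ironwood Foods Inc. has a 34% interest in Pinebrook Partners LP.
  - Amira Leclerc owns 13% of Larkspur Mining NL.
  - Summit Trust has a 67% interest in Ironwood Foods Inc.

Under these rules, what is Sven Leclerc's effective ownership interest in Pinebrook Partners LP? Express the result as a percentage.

24.6754%

By parent–child attribution (R1), Sven Leclerc is treated as also owning Amira Leclerc's interest in Larkspur Mining NL, giving 41% + 13% = 54%.
By parent–child attribution (R1), Sven Leclerc is treated as also owning Amira Leclerc's interest in Summit Trust, giving 61% + 39% = 100%.
Chain via Larkspur Mining NL → Northgate Ventures LLC (R2): 54% × 13% × 27% = 1.8954% of Pinebrook Partners LP.
Chain via Summit Trust → Ironwood Foods Inc. (R2): 100% × 67% × 34% = 22.78% of Pinebrook Partners LP.
Aggregating (R3): 1.8954% + 22.78% = 24.6754%.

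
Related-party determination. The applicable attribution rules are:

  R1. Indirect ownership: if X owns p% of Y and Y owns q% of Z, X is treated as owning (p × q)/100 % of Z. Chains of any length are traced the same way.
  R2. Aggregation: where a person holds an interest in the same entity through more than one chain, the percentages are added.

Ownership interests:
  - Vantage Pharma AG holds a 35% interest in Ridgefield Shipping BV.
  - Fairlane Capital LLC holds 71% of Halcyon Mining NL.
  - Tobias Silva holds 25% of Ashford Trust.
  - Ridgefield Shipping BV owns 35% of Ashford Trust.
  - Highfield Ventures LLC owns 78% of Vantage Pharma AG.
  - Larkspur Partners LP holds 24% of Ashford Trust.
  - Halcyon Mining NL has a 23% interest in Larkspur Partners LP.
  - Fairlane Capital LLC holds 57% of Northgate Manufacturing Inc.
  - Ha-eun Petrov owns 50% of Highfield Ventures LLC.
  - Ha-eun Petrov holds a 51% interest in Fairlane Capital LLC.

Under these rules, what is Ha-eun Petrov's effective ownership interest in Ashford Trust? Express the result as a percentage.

6.776292%

Chain via Fairlane Capital LLC → Halcyon Mining NL → Larkspur Partners LP (R1): 51% × 71% × 23% × 24% = 1.998792% of Ashford Trust.
Chain via Highfield Ventures LLC → Vantage Pharma AG → Ridgefield Shipping BV (R1): 50% × 78% × 35% × 35% = 4.7775% of Ashford Trust.
Aggregating (R2): 1.998792% + 4.7775% = 6.776292%.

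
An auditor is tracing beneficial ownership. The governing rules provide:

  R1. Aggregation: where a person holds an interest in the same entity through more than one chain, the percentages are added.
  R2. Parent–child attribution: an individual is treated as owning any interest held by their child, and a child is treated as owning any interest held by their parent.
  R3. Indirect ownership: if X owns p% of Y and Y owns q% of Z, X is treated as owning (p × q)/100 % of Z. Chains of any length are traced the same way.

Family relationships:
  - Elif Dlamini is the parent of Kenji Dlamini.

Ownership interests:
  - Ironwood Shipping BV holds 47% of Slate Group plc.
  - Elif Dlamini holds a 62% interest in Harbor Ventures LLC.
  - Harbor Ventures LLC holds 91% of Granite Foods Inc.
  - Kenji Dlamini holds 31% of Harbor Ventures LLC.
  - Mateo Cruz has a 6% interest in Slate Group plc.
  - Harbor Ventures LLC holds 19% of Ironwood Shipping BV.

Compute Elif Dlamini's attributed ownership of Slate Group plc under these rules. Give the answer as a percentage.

8.3049%

By parent–child attribution (R2), Elif Dlamini is treated as also owning Kenji Dlamini's interest in Harbor Ventures LLC, giving 62% + 31% = 93%.
Chain via Harbor Ventures LLC → Ironwood Shipping BV (R3): 93% × 19% × 47% = 8.3049% of Slate Group plc.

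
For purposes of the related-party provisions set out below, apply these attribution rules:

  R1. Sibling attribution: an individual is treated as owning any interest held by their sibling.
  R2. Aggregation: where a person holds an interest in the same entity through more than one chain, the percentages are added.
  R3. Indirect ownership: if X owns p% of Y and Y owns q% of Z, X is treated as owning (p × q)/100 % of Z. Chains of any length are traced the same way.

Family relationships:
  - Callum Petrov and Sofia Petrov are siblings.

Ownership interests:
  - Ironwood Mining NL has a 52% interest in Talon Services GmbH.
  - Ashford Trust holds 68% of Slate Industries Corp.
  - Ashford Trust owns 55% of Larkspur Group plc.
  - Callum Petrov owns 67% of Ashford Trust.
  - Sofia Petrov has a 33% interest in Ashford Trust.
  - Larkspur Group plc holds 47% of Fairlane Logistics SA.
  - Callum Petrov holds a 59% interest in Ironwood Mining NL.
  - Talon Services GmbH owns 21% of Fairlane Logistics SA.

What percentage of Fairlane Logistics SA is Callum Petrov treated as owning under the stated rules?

32.2928%

By sibling attribution (R1), Callum Petrov is treated as also owning Sofia Petrov's interest in Ashford Trust, giving 67% + 33% = 100%.
Chain via Ironwood Mining NL → Talon Services GmbH (R3): 59% × 52% × 21% = 6.4428% of Fairlane Logistics SA.
Chain via Ashford Trust → Larkspur Group plc (R3): 100% × 55% × 47% = 25.85% of Fairlane Logistics SA.
Aggregating (R2): 6.4428% + 25.85% = 32.2928%.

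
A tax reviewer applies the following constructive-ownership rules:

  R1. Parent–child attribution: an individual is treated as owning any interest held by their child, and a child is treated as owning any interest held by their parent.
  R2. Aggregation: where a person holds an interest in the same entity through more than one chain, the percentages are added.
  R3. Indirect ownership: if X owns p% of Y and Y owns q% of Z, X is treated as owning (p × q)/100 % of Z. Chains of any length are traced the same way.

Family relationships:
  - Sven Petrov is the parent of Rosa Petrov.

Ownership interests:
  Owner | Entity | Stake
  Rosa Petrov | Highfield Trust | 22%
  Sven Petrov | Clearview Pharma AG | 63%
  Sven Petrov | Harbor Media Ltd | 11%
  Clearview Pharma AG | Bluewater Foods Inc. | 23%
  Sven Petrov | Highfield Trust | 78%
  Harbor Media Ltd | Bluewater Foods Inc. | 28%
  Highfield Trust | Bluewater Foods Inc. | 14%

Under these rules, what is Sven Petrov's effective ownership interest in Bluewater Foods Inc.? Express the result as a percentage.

By parent–child attribution (R1), Sven Petrov is treated as also owning Rosa Petrov's interest in Highfield Trust, giving 78% + 22% = 100%.
Chain via Highfield Trust (R3): 100% × 14% = 14% of Bluewater Foods Inc.
Chain via Harbor Media Ltd (R3): 11% × 28% = 3.08% of Bluewater Foods Inc.
Chain via Clearview Pharma AG (R3): 63% × 23% = 14.49% of Bluewater Foods Inc.
Aggregating (R2): 14% + 3.08% + 14.49% = 31.57%.

31.57%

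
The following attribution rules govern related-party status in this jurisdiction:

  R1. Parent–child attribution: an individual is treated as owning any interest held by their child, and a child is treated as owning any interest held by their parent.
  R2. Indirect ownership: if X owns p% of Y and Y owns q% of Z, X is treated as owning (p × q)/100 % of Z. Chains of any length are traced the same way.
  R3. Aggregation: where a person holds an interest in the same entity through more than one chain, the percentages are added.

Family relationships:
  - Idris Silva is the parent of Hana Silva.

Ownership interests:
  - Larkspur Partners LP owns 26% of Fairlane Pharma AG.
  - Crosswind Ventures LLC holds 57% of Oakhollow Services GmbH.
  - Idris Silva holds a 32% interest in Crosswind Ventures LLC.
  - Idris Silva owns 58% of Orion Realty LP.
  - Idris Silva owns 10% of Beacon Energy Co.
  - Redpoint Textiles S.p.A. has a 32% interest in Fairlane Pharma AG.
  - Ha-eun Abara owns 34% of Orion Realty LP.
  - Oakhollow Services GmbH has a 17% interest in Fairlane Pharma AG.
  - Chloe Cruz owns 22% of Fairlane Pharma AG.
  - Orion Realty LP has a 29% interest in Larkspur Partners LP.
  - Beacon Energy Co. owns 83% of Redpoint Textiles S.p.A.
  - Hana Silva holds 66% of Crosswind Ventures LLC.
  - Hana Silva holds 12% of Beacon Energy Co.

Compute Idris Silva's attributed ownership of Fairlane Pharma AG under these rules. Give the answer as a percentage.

19.7126%

By parent–child attribution (R1), Idris Silva is treated as also owning Hana Silva's interest in Crosswind Ventures LLC, giving 32% + 66% = 98%.
By parent–child attribution (R1), Idris Silva is treated as also owning Hana Silva's interest in Beacon Energy Co, giving 10% + 12% = 22%.
Chain via Crosswind Ventures LLC → Oakhollow Services GmbH (R2): 98% × 57% × 17% = 9.4962% of Fairlane Pharma AG.
Chain via Beacon Energy Co. → Redpoint Textiles S.p.A. (R2): 22% × 83% × 32% = 5.8432% of Fairlane Pharma AG.
Chain via Orion Realty LP → Larkspur Partners LP (R2): 58% × 29% × 26% = 4.3732% of Fairlane Pharma AG.
Aggregating (R3): 9.4962% + 5.8432% + 4.3732% = 19.7126%.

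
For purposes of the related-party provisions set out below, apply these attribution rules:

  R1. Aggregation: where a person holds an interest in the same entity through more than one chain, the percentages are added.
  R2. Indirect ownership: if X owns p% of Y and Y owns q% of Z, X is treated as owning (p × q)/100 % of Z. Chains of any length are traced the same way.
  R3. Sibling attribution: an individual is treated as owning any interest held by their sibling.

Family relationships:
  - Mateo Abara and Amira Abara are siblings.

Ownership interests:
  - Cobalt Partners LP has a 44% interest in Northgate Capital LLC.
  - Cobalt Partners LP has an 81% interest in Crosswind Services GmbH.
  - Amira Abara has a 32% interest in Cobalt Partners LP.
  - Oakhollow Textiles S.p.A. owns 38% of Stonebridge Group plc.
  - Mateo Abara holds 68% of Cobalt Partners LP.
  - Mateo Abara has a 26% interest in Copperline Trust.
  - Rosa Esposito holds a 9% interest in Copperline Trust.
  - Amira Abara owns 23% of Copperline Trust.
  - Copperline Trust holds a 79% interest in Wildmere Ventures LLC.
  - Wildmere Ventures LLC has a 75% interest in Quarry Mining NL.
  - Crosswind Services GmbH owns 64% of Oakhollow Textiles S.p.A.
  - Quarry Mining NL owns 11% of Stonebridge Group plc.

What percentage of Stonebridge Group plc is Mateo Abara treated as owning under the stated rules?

By sibling attribution (R3), Mateo Abara is treated as also owning Amira Abara's interest in Copperline Trust, giving 26% + 23% = 49%.
By sibling attribution (R3), Mateo Abara is treated as also owning Amira Abara's interest in Cobalt Partners LP, giving 68% + 32% = 100%.
Chain via Copperline Trust → Wildmere Ventures LLC → Quarry Mining NL (R2): 49% × 79% × 75% × 11% = 3.193575% of Stonebridge Group plc.
Chain via Cobalt Partners LP → Crosswind Services GmbH → Oakhollow Textiles S.p.A. (R2): 100% × 81% × 64% × 38% = 19.6992% of Stonebridge Group plc.
Aggregating (R1): 3.193575% + 19.6992% = 22.892775%.

22.892775%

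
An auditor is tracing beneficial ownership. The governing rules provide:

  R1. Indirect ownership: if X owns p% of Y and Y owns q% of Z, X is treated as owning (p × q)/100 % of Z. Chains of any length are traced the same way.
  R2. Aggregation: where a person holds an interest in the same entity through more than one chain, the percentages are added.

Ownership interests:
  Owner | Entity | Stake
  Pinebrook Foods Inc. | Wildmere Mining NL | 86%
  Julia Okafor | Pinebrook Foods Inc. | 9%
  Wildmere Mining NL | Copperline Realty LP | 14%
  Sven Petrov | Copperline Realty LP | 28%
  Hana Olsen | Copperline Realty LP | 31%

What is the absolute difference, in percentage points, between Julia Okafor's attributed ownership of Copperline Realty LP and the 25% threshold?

Chain via Pinebrook Foods Inc. → Wildmere Mining NL (R1): 9% × 86% × 14% = 1.0836% of Copperline Realty LP.
1.0836% falls short of the 25% threshold by 23.9164 percentage points.

23.9164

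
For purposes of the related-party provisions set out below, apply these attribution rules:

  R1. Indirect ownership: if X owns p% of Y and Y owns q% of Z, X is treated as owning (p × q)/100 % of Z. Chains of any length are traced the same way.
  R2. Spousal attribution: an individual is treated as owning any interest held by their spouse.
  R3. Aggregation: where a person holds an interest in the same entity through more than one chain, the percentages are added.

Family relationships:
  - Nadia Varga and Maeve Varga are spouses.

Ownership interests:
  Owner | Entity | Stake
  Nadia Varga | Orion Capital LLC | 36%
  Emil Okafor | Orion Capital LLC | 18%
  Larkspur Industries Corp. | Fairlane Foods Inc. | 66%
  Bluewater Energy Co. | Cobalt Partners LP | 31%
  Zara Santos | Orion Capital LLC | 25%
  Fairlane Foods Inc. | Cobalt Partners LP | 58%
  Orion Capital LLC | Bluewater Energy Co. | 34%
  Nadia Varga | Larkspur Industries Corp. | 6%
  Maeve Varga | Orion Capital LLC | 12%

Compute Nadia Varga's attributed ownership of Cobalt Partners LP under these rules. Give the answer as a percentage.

7.356%

By spousal attribution (R2), Nadia Varga is treated as also owning Maeve Varga's interest in Orion Capital LLC, giving 36% + 12% = 48%.
Chain via Orion Capital LLC → Bluewater Energy Co. (R1): 48% × 34% × 31% = 5.0592% of Cobalt Partners LP.
Chain via Larkspur Industries Corp. → Fairlane Foods Inc. (R1): 6% × 66% × 58% = 2.2968% of Cobalt Partners LP.
Aggregating (R3): 5.0592% + 2.2968% = 7.356%.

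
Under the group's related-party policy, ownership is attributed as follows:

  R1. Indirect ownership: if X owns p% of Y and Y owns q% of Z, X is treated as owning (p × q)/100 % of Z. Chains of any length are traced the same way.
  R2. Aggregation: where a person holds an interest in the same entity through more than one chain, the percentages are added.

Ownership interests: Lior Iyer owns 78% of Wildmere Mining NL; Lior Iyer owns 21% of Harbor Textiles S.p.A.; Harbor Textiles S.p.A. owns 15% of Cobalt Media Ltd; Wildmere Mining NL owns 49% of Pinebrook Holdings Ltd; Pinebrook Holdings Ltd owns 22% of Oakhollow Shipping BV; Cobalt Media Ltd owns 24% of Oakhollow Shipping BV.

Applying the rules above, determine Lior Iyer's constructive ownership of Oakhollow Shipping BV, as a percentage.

Chain via Harbor Textiles S.p.A. → Cobalt Media Ltd (R1): 21% × 15% × 24% = 0.756% of Oakhollow Shipping BV.
Chain via Wildmere Mining NL → Pinebrook Holdings Ltd (R1): 78% × 49% × 22% = 8.4084% of Oakhollow Shipping BV.
Aggregating (R2): 0.756% + 8.4084% = 9.1644%.

9.1644%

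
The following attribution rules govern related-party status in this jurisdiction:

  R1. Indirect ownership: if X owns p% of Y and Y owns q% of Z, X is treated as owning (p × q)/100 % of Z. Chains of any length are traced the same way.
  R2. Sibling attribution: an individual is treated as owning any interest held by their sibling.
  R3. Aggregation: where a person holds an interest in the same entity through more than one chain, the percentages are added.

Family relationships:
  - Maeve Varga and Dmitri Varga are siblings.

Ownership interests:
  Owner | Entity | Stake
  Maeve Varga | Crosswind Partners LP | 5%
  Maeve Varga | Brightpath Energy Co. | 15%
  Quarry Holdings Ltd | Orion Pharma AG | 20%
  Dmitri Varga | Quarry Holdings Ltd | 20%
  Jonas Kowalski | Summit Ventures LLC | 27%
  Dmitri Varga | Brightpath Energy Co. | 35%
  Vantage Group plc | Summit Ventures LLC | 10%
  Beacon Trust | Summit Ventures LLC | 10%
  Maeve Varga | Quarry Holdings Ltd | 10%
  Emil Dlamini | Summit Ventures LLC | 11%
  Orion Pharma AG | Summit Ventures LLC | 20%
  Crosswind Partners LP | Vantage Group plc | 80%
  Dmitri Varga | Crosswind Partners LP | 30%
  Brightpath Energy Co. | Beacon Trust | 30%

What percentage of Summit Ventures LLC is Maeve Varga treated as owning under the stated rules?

By sibling attribution (R2), Maeve Varga is treated as also owning Dmitri Varga's interest in Quarry Holdings Ltd, giving 10% + 20% = 30%.
By sibling attribution (R2), Maeve Varga is treated as also owning Dmitri Varga's interest in Crosswind Partners LP, giving 5% + 30% = 35%.
By sibling attribution (R2), Maeve Varga is treated as also owning Dmitri Varga's interest in Brightpath Energy Co, giving 15% + 35% = 50%.
Chain via Quarry Holdings Ltd → Orion Pharma AG (R1): 30% × 20% × 20% = 1.2% of Summit Ventures LLC.
Chain via Crosswind Partners LP → Vantage Group plc (R1): 35% × 80% × 10% = 2.8% of Summit Ventures LLC.
Chain via Brightpath Energy Co. → Beacon Trust (R1): 50% × 30% × 10% = 1.5% of Summit Ventures LLC.
Aggregating (R3): 1.2% + 2.8% + 1.5% = 5.5%.

5.5%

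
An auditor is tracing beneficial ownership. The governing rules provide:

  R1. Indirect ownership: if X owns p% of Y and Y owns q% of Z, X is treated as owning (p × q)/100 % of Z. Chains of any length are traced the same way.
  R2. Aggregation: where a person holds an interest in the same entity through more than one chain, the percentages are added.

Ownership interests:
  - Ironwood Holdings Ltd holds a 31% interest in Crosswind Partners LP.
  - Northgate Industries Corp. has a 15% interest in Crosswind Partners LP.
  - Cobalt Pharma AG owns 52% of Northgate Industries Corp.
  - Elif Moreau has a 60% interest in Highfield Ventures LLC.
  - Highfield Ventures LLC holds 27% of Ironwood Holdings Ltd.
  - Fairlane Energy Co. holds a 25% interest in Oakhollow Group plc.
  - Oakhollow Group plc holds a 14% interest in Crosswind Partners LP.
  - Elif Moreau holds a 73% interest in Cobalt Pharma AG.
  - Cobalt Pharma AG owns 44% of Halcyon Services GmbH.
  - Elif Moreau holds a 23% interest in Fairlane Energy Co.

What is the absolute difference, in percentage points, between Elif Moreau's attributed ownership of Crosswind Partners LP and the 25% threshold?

Chain via Fairlane Energy Co. → Oakhollow Group plc (R1): 23% × 25% × 14% = 0.805% of Crosswind Partners LP.
Chain via Highfield Ventures LLC → Ironwood Holdings Ltd (R1): 60% × 27% × 31% = 5.022% of Crosswind Partners LP.
Chain via Cobalt Pharma AG → Northgate Industries Corp. (R1): 73% × 52% × 15% = 5.694% of Crosswind Partners LP.
Aggregating (R2): 0.805% + 5.022% + 5.694% = 11.521%.
11.521% falls short of the 25% threshold by 13.479 percentage points.

13.479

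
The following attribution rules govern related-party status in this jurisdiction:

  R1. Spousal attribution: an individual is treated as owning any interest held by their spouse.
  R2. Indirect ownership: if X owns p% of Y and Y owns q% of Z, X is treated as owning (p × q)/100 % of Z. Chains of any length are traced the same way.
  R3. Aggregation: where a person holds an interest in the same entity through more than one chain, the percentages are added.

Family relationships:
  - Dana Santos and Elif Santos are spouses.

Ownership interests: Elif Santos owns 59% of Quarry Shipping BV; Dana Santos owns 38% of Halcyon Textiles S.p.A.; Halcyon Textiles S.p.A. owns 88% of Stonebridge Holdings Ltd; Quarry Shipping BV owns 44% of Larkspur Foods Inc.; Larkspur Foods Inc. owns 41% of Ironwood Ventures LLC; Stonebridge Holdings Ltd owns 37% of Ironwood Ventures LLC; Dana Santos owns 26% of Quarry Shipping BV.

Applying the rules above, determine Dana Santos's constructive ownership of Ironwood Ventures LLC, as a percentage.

27.7068%

By spousal attribution (R1), Dana Santos is treated as also owning Elif Santos's interest in Quarry Shipping BV, giving 26% + 59% = 85%.
Chain via Quarry Shipping BV → Larkspur Foods Inc. (R2): 85% × 44% × 41% = 15.334% of Ironwood Ventures LLC.
Chain via Halcyon Textiles S.p.A. → Stonebridge Holdings Ltd (R2): 38% × 88% × 37% = 12.3728% of Ironwood Ventures LLC.
Aggregating (R3): 15.334% + 12.3728% = 27.7068%.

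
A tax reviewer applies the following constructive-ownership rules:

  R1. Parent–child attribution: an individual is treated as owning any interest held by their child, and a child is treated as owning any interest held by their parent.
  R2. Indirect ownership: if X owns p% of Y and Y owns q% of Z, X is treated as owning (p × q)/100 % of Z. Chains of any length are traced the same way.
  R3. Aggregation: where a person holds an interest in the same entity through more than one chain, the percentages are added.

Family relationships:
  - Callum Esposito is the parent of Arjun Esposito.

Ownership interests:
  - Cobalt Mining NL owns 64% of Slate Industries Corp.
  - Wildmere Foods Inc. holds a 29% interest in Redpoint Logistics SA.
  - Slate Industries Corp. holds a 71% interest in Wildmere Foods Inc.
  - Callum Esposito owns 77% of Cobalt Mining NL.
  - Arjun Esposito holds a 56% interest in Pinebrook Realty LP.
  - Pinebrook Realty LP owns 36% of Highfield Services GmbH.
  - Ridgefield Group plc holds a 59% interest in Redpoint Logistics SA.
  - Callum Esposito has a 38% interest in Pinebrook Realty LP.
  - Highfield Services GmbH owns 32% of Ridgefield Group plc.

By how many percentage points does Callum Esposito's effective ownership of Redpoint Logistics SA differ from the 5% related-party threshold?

By parent–child attribution (R1), Callum Esposito is treated as also owning Arjun Esposito's interest in Pinebrook Realty LP, giving 38% + 56% = 94%.
Chain via Cobalt Mining NL → Slate Industries Corp. → Wildmere Foods Inc. (R2): 77% × 64% × 71% × 29% = 10.146752% of Redpoint Logistics SA.
Chain via Pinebrook Realty LP → Highfield Services GmbH → Ridgefield Group plc (R2): 94% × 36% × 32% × 59% = 6.388992% of Redpoint Logistics SA.
Aggregating (R3): 10.146752% + 6.388992% = 16.535744%.
16.535744% exceeds the 5% threshold by 11.535744 percentage points.

11.535744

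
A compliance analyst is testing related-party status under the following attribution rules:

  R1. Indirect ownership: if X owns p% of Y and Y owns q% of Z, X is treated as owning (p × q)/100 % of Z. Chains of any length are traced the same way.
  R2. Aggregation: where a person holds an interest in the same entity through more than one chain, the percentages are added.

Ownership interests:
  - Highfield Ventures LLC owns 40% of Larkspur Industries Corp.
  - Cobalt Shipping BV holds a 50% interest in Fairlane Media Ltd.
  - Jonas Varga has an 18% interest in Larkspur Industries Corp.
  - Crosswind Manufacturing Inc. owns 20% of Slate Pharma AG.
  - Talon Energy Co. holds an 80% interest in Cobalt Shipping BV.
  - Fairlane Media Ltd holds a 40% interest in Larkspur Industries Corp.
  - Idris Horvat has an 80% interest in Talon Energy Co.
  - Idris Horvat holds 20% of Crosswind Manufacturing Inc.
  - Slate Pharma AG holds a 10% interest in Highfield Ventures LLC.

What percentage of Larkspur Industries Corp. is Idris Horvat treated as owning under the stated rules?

12.96%

Chain via Crosswind Manufacturing Inc. → Slate Pharma AG → Highfield Ventures LLC (R1): 20% × 20% × 10% × 40% = 0.16% of Larkspur Industries Corp.
Chain via Talon Energy Co. → Cobalt Shipping BV → Fairlane Media Ltd (R1): 80% × 80% × 50% × 40% = 12.8% of Larkspur Industries Corp.
Aggregating (R2): 0.16% + 12.8% = 12.96%.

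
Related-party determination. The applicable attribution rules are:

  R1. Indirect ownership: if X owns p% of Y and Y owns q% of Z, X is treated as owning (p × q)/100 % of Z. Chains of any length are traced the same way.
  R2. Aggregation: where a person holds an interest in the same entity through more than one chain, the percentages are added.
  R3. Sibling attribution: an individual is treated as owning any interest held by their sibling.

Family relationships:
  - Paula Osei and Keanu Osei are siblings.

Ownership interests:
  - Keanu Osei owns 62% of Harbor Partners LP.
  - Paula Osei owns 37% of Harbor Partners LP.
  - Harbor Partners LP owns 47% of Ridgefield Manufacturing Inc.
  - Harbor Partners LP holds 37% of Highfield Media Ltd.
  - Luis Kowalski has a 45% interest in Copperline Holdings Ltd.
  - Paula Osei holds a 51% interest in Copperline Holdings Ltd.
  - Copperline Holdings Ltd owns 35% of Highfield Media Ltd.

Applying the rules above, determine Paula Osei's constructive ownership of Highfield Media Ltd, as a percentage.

By sibling attribution (R3), Paula Osei is treated as also owning Keanu Osei's interest in Harbor Partners LP, giving 37% + 62% = 99%.
Chain via Copperline Holdings Ltd (R1): 51% × 35% = 17.85% of Highfield Media Ltd.
Chain via Harbor Partners LP (R1): 99% × 37% = 36.63% of Highfield Media Ltd.
Aggregating (R2): 17.85% + 36.63% = 54.48%.

54.48%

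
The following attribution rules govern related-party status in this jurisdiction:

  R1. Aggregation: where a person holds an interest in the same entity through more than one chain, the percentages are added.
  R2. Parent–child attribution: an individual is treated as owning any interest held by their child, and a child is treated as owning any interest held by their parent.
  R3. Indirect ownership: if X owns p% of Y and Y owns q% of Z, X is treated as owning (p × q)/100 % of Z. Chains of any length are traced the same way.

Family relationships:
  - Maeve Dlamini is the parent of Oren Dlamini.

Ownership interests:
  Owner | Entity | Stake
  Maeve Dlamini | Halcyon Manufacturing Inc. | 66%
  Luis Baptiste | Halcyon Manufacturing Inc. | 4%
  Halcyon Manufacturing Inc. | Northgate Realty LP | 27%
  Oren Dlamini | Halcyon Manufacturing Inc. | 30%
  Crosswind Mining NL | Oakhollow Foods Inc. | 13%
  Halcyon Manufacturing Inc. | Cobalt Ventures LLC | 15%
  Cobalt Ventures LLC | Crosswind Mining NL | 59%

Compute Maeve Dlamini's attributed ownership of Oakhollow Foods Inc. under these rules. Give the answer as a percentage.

By parent–child attribution (R2), Maeve Dlamini is treated as also owning Oren Dlamini's interest in Halcyon Manufacturing Inc, giving 66% + 30% = 96%.
Chain via Halcyon Manufacturing Inc. → Cobalt Ventures LLC → Crosswind Mining NL (R3): 96% × 15% × 59% × 13% = 1.10448% of Oakhollow Foods Inc.

1.10448%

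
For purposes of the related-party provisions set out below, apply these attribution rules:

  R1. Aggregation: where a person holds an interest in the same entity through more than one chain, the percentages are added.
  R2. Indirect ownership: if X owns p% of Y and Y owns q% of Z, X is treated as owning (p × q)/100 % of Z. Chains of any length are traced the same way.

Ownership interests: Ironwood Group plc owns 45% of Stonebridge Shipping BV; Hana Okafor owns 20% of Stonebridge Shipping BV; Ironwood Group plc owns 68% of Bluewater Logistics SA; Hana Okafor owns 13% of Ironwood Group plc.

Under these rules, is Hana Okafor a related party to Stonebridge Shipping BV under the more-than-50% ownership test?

Chain via Ironwood Group plc (R2): 13% × 45% = 5.85% of Stonebridge Shipping BV.
Direct interest in Stonebridge Shipping BV: 20%.
Aggregating (R1): 5.85% + 20% = 25.85%.
25.85% does not exceed the 50% threshold, so Hana is not a related party to Stonebridge Shipping BV.

No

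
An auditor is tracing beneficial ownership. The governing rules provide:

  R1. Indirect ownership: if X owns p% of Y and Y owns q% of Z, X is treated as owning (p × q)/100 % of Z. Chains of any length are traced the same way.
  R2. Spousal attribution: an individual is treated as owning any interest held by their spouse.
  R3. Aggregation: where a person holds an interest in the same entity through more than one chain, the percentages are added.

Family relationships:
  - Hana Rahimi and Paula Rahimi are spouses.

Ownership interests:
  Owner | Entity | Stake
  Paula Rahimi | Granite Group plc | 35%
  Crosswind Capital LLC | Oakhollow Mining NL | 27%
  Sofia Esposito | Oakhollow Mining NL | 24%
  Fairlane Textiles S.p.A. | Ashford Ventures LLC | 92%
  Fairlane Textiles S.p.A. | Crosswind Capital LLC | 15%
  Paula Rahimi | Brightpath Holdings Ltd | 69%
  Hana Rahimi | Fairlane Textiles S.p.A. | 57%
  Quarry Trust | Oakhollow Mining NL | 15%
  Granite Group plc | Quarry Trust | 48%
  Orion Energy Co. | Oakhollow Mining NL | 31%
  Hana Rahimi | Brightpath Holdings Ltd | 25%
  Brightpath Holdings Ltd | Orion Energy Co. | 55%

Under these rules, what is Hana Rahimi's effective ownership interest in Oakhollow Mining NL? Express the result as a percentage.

20.8555%

By spousal attribution (R2), Hana Rahimi is treated as also owning Paula Rahimi's interest in Brightpath Holdings Ltd, giving 25% + 69% = 94%.
By spousal attribution (R2), Hana Rahimi is treated as owning Paula Rahimi's 35% interest in Granite Group plc.
Chain via Fairlane Textiles S.p.A. → Crosswind Capital LLC (R1): 57% × 15% × 27% = 2.3085% of Oakhollow Mining NL.
Chain via Brightpath Holdings Ltd → Orion Energy Co. (R1): 94% × 55% × 31% = 16.027% of Oakhollow Mining NL.
Chain via Granite Group plc → Quarry Trust (R1): 35% × 48% × 15% = 2.52% of Oakhollow Mining NL.
Aggregating (R3): 2.3085% + 16.027% + 2.52% = 20.8555%.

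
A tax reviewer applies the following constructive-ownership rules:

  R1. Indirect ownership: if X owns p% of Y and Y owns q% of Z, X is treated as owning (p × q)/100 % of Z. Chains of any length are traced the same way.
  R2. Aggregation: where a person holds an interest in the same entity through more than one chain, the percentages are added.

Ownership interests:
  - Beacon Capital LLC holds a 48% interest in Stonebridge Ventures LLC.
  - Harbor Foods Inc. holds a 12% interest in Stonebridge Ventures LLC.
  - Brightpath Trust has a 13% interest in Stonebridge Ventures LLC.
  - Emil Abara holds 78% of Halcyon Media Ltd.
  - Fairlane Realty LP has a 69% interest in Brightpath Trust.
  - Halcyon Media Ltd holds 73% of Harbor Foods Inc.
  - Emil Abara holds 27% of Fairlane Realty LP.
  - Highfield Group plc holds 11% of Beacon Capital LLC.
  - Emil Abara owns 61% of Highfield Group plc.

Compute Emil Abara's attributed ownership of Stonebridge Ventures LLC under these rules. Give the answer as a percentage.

12.4755%

Chain via Halcyon Media Ltd → Harbor Foods Inc. (R1): 78% × 73% × 12% = 6.8328% of Stonebridge Ventures LLC.
Chain via Fairlane Realty LP → Brightpath Trust (R1): 27% × 69% × 13% = 2.4219% of Stonebridge Ventures LLC.
Chain via Highfield Group plc → Beacon Capital LLC (R1): 61% × 11% × 48% = 3.2208% of Stonebridge Ventures LLC.
Aggregating (R2): 6.8328% + 2.4219% + 3.2208% = 12.4755%.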